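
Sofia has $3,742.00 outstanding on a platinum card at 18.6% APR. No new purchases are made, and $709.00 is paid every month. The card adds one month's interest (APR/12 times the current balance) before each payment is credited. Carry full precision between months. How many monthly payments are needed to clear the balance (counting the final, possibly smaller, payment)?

Monthly rate r = 18.6%/12 = 1.55% = 0.0155.
Recurrence: B ← B·(1+r) − $709.00.
Month 1: interest $58.00; balance after payment $3,091.00.
Month 2: interest $47.91; balance after payment $2,429.91.
Month 3: interest $37.66; balance after payment $1,758.58.
Month 4: interest $27.26; balance after payment $1,076.83.
Month 5: interest $16.69; balance after payment $384.52.
Month 6: interest $5.96; balance after payment $0.00.

6 payments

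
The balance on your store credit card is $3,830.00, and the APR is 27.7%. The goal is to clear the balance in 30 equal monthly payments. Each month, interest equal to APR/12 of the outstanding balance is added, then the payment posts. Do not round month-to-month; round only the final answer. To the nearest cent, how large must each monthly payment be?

$178.34

Monthly rate r = 27.7%/12 = 2.30833% = 0.0230833.
Level-payment amortization: P = B₀·r / (1 − (1+r)^(−n)) = 3830.00·0.0230833 / (1 − 1.02308^(−30)).
Denominator 1 − (1+r)^(−30) = 0.495722366.
P = 88.4092 / 0.495722366 ≈ 178.34.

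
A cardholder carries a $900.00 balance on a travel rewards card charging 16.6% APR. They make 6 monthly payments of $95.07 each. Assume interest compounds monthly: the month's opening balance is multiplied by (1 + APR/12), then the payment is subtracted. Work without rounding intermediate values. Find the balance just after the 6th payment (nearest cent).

Monthly rate r = 16.6%/12 = 1.38333% = 0.0138333.
Each month: B ← B·(1+r) − $95.07.
Month 1: interest $12.45; balance after payment $817.38.
Month 2: interest $11.31; balance after payment $733.62.
Month 3: interest $10.15; balance after payment $648.70.
Month 4: interest $8.97; balance after payment $562.60.
Month 5: interest $7.78; balance after payment $475.31.
Month 6: interest $6.58; balance after payment $386.82.

$386.82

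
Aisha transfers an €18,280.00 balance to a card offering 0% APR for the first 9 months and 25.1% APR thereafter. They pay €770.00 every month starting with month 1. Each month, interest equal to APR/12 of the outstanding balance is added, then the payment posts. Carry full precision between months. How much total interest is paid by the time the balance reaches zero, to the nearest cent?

Promo months 1–9 at r₀ = 0%/12 = 0; months 10+ at r₁ = 25.1%/12 = 0.0209167.
After month 9 (no interest yet): B = €18,280.00 − 9·€770.00 = €11,350.00.
Then at r₁ with €770.00/mo: n₂ = −ln(1 − r₁·B/P)/ln(1+r₁) ≈ 17.81 → 18 more payments.
Total paid = 26·€770.00 + €622.87 = €20,642.87; interest = €20,642.87 − €18,280.00 = €2,362.87.

€2,362.87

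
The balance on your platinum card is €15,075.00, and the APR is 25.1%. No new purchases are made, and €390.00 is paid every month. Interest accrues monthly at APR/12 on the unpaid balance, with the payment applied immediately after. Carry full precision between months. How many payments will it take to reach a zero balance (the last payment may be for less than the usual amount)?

Monthly rate r = 25.1%/12 = 2.09167% = 0.0209167.
Recurrence: B ← B·(1+r) − €390.00.
Month 1: interest €315.32; balance after payment €15,000.32.
Month 2: interest €313.76; balance after payment €14,924.08.
Closed form: n = −ln(1 − rB₀/P)/ln(1+r) = −ln(0.19149)/ln(1.02092) ≈ 79.848, so the balance reaches zero during payment 80.

80 months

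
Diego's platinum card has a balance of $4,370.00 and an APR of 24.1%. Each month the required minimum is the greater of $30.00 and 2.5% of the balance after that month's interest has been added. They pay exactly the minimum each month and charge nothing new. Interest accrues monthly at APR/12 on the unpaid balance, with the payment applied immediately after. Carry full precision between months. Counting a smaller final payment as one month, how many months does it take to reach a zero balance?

Monthly rate r = 24.1%/12 = 2.00833% = 0.0200833.
While 2.5% of the post-interest balance exceeds $30.00, each month B ← (B·(1+r))·(1 − 0.025), i.e. B shrinks by the factor (1+r)·0.975 = 0.99458.
This holds for months 1–242. Entering month 243 the balance is $1,173.35; 2.5% of the post-interest balance is now below $30.00, so the flat $30.00 minimum applies from here.
From month 243 a fixed $30.00 at rate r clears $1,173.35 in 78 more payments. Total: 242 + 78 = 320 months.

320 months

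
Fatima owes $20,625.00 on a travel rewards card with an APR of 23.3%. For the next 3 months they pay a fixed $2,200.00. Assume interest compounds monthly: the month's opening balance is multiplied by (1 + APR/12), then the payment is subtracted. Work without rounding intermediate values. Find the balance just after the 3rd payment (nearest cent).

Monthly rate r = 23.3%/12 = 1.94167% = 0.0194167.
Each month: B ← B·(1+r) − $2,200.00.
Month 1: interest $400.47; balance after payment $18,825.47.
Month 2: interest $365.53; balance after payment $16,991.00.
Month 3: interest $329.91; balance after payment $15,120.91.

$15,120.91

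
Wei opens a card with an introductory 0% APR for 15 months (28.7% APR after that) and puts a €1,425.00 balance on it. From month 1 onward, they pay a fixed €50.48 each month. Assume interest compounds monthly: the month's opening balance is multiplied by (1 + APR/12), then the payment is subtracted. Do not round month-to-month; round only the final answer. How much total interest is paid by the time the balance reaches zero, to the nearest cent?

€144.65

Promo months 1–15 at r₀ = 0%/12 = 0; months 16+ at r₁ = 28.7%/12 = 0.0239167.
After month 15 (no interest yet): B = €1,425.00 − 15·€50.48 = €667.80.
Then at r₁ with €50.48/mo: n₂ = −ln(1 − r₁·B/P)/ln(1+r₁) ≈ 16.09 → 17 more payments.
Total paid = 31·€50.48 + €4.77 = €1,569.65; interest = €1,569.65 − €1,425.00 = €144.65.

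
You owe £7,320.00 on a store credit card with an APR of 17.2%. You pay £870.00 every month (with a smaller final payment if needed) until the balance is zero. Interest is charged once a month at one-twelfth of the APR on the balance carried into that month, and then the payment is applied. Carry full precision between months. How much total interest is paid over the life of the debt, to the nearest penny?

Monthly rate r = 17.2%/12 = 1.43333% = 0.0143333.
Payoff takes n = ⌈−ln(1 − rB₀/P)/ln(1+r)⌉ = ⌈9.030⌉ = 10 payments; the last is £26.38.
Total paid = 9·£870.00 + £26.38 = £7,856.38.
Total interest = total paid − principal = £7,856.38 − £7,320.00 = £536.38.

£536.38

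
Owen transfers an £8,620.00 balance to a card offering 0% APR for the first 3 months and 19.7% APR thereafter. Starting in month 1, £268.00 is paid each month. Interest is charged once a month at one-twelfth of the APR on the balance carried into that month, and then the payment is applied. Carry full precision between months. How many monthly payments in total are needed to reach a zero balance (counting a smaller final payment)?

Promo months 1–3 at r₀ = 0%/12 = 0; months 4+ at r₁ = 19.7%/12 = 0.0164167.
After month 3 (no interest yet): B = £8,620.00 − 3·£268.00 = £7,816.00.
Then at r₁ with £268.00/mo: n₂ = −ln(1 − r₁·B/P)/ln(1+r₁) ≈ 40.02 → 41 more payments.

44 months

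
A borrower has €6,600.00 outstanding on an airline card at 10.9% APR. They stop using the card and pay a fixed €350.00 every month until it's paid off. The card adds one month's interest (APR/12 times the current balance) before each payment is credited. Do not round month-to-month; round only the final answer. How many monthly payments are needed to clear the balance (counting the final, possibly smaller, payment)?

21 months

Monthly rate r = 10.9%/12 = 0.908333% = 0.00908333.
Recurrence: B ← B·(1+r) − €350.00.
Month 1: interest €59.95; balance after payment €6,309.95.
Month 2: interest €57.32; balance after payment €6,017.27.
Closed form: n = −ln(1 − rB₀/P)/ln(1+r) = −ln(0.82871)/ln(1.00908) ≈ 20.778, so the balance reaches zero during payment 21.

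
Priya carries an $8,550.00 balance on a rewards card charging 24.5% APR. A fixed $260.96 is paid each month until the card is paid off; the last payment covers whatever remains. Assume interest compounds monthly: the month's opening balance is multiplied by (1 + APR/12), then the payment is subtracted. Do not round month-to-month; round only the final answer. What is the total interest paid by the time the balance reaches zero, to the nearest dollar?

Monthly rate r = 24.5%/12 = 2.04167% = 0.0204167.
Payoff takes n = ⌈−ln(1 − rB₀/P)/ln(1+r)⌉ = ⌈54.693⌉ = 55 payments; the last is $181.48.
Total paid = 54·$260.96 + $181.48 = $14,273.32.
Total interest = total paid − principal = $14,273.32 − $8,550.00 = $5,723.32.

$5,723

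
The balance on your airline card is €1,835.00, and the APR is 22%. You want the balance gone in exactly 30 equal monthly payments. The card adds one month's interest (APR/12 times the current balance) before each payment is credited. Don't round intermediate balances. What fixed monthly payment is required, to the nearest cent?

€80.07

Monthly rate r = 22%/12 = 1.83333% = 0.0183333.
Level-payment amortization: P = B₀·r / (1 − (1+r)^(−n)) = 1835.00·0.0183333 / (1 − 1.01833^(−30)).
Denominator 1 − (1+r)^(−30) = 0.420169302.
P = 33.6417 / 0.420169302 ≈ 80.07.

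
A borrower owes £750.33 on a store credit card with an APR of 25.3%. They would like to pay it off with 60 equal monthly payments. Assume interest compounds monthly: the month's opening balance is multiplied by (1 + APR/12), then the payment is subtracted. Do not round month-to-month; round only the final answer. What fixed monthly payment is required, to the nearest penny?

£22.16

Monthly rate r = 25.3%/12 = 2.10833% = 0.0210833.
Level-payment amortization: P = B₀·r / (1 − (1+r)^(−n)) = 750.33·0.0210833 / (1 − 1.02108^(−60)).
Denominator 1 − (1+r)^(−60) = 0.71402455.
P = 15.8195 / 0.71402455 ≈ 22.16.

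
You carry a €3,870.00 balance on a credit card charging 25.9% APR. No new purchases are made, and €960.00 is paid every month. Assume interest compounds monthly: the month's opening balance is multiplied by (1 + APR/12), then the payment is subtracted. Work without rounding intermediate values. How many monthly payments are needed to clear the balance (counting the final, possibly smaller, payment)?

5 months

Monthly rate r = 25.9%/12 = 2.15833% = 0.0215833.
Recurrence: B ← B·(1+r) − €960.00.
Month 1: interest €83.53; balance after payment €2,993.53.
Month 2: interest €64.61; balance after payment €2,098.14.
Month 3: interest €45.28; balance after payment €1,183.42.
Month 4: interest €25.54; balance after payment €248.96.
Month 5: interest €5.37; balance after payment €0.00.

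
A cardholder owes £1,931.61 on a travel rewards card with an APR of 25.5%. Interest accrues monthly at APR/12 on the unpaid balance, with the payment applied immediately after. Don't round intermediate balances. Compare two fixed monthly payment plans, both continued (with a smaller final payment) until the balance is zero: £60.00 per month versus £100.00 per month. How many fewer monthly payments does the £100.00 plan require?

Monthly rate r = 25.5%/12 = 2.125% = 0.02125.
At £60.00/mo: n = ⌈−ln(1 − rB₀/P)/ln(1+r)⌉ = 55 payments (last £48.29); total interest = total paid − £1,931.61 = £1,356.68.
At £100.00/mo: 26 payments (last £13.15); total interest £581.54.
Payments saved = 55 − 26 = 29.

29 fewer payments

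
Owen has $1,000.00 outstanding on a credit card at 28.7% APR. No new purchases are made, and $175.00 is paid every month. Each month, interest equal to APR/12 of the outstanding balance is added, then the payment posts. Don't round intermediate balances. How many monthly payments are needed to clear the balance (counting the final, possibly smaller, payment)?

Monthly rate r = 28.7%/12 = 2.39167% = 0.0239167.
Recurrence: B ← B·(1+r) − $175.00.
Month 1: interest $23.92; balance after payment $848.92.
Month 2: interest $20.30; balance after payment $694.22.
Closed form: n = −ln(1 − rB₀/P)/ln(1+r) = −ln(0.86333)/ln(1.02392) ≈ 6.218, so the balance reaches zero during payment 7.

7 months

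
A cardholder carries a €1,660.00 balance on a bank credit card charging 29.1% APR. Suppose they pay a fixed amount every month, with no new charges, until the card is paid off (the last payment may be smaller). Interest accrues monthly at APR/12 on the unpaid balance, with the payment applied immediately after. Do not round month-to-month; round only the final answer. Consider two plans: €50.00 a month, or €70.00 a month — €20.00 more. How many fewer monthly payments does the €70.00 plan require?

33 fewer payments

Monthly rate r = 29.1%/12 = 2.425% = 0.02425.
At €50.00/mo: n = ⌈−ln(1 − rB₀/P)/ln(1+r)⌉ = 69 payments (last €12.52); total interest = total paid − €1,660.00 = €1,752.52.
At €70.00/mo: 36 payments (last €50.45); total interest €840.45.
Payments saved = 69 − 36 = 33.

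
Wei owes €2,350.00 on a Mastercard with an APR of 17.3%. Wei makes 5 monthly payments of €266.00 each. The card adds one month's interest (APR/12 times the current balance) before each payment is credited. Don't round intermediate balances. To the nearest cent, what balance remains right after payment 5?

Monthly rate r = 17.3%/12 = 1.44167% = 0.0144167.
Each month: B ← B·(1+r) − €266.00.
Month 1: interest €33.88; balance after payment €2,117.88.
Month 2: interest €30.53; balance after payment €1,882.41.
Month 3: interest €27.14; balance after payment €1,643.55.
Month 4: interest €23.69; balance after payment €1,401.24.
Month 5: interest €20.20; balance after payment €1,155.45.

€1,155.45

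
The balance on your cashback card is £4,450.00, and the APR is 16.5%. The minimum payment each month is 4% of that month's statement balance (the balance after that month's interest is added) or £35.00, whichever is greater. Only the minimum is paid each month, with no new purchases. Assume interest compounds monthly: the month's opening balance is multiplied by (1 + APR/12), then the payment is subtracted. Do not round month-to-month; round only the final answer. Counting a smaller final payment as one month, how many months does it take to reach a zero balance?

91 months

Monthly rate r = 16.5%/12 = 1.375% = 0.01375.
While 4% of the post-interest balance exceeds £35.00, each month B ← (B·(1+r))·(1 − 0.04), i.e. B shrinks by the factor (1+r)·0.96 = 0.9732.
This holds for months 1–61. Entering month 62 the balance is £848.57; 4% of the post-interest balance is now below £35.00, so the flat £35.00 minimum applies from here.
From month 62 a fixed £35.00 at rate r clears £848.57 in 30 more payments. Total: 61 + 30 = 91 months.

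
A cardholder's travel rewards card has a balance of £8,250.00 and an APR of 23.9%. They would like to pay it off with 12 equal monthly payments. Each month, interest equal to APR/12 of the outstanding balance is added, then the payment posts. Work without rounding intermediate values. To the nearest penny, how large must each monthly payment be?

£779.72

Monthly rate r = 23.9%/12 = 1.99167% = 0.0199167.
Level-payment amortization: P = B₀·r / (1 − (1+r)^(−n)) = 8250.00·0.0199167 / (1 − 1.01992^(−12)).
Denominator 1 − (1+r)^(−12) = 0.210733381.
P = 164.312 / 0.210733381 ≈ 779.72.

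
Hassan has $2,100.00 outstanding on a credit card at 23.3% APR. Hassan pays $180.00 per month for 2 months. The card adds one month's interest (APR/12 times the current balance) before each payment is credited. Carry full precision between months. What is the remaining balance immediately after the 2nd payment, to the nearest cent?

Monthly rate r = 23.3%/12 = 1.94167% = 0.0194167.
Each month: B ← B·(1+r) − $180.00.
Month 1: interest $40.78; balance after payment $1,960.78.
Month 2: interest $38.07; balance after payment $1,818.85.

$1,818.85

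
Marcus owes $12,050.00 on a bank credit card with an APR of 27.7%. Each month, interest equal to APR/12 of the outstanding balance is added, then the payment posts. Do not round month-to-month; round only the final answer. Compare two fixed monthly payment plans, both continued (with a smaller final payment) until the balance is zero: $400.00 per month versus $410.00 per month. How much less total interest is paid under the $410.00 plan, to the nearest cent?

$452.00

Monthly rate r = 27.7%/12 = 2.30833% = 0.0230833.
At $400.00/mo: n = ⌈−ln(1 − rB₀/P)/ln(1+r)⌉ = 53 payments (last $35.76); total interest = total paid − $12,050.00 = $8,785.76.
At $410.00/mo: 50 payments (last $293.76); total interest $8,333.76.
Interest saved = $8,785.76 − $8,333.76 = $452.00.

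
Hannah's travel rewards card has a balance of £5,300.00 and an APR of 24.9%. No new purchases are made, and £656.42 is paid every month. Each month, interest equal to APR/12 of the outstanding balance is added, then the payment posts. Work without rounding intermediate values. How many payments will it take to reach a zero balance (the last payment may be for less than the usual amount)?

9 months

Monthly rate r = 24.9%/12 = 2.075% = 0.02075.
Recurrence: B ← B·(1+r) − £656.42.
Month 1: interest £109.97; balance after payment £4,753.56.
Month 2: interest £98.64; balance after payment £4,195.77.
Closed form: n = −ln(1 − rB₀/P)/ln(1+r) = −ln(0.83246)/ln(1.02075) ≈ 8.928, so the balance reaches zero during payment 9.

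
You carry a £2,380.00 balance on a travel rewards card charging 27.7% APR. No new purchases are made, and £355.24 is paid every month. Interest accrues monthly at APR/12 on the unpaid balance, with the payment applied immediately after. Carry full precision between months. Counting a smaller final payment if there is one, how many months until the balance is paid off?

8 payments

Monthly rate r = 27.7%/12 = 2.30833% = 0.0230833.
Recurrence: B ← B·(1+r) − £355.24.
Month 1: interest £54.94; balance after payment £2,079.70.
Month 2: interest £48.01; balance after payment £1,772.46.
Closed form: n = −ln(1 − rB₀/P)/ln(1+r) = −ln(0.84535)/ln(1.02308) ≈ 7.362, so the balance reaches zero during payment 8.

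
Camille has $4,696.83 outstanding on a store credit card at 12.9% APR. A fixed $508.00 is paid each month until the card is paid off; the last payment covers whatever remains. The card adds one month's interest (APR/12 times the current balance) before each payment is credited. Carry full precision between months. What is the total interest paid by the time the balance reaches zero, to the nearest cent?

$277.12

Monthly rate r = 12.9%/12 = 1.075% = 0.01075.
Payoff takes n = ⌈−ln(1 − rB₀/P)/ln(1+r)⌉ = ⌈9.790⌉ = 10 payments; the last is $401.95.
Total paid = 9·$508.00 + $401.95 = $4,973.95.
Total interest = total paid − principal = $4,973.95 − $4,696.83 = $277.12.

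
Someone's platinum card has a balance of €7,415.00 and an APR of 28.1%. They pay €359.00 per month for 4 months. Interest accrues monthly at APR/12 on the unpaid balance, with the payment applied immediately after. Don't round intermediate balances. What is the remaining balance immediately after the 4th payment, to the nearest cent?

€6,647.09

Monthly rate r = 28.1%/12 = 2.34167% = 0.0234167.
Each month: B ← B·(1+r) − €359.00.
Month 1: interest €173.63; balance after payment €7,229.63.
Month 2: interest €169.29; balance after payment €7,039.93.
Month 3: interest €164.85; balance after payment €6,845.78.
Month 4: interest €160.31; balance after payment €6,647.09.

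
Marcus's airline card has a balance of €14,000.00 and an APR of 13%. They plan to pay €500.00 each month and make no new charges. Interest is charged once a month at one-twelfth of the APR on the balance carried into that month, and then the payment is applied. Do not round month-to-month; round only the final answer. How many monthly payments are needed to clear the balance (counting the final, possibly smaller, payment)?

Monthly rate r = 13%/12 = 1.08333% = 0.0108333.
Recurrence: B ← B·(1+r) − €500.00.
Month 1: interest €151.67; balance after payment €13,651.67.
Month 2: interest €147.89; balance after payment €13,299.56.
Closed form: n = −ln(1 − rB₀/P)/ln(1+r) = −ln(0.69667)/ln(1.01083) ≈ 33.545, so the balance reaches zero during payment 34.

34 payments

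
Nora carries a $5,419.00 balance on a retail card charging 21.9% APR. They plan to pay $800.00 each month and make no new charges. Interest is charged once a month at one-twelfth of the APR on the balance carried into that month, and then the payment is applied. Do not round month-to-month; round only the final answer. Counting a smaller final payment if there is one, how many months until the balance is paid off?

Monthly rate r = 21.9%/12 = 1.825% = 0.01825.
Recurrence: B ← B·(1+r) − $800.00.
Month 1: interest $98.90; balance after payment $4,717.90.
Month 2: interest $86.10; balance after payment $4,004.00.
Closed form: n = −ln(1 − rB₀/P)/ln(1+r) = −ln(0.87638)/ln(1.01825) ≈ 7.296, so the balance reaches zero during payment 8.

8 payments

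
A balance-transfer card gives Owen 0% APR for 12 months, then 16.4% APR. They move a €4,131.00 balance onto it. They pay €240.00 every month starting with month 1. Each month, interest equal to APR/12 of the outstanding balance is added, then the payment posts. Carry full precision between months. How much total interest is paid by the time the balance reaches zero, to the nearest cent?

€56.05

Promo months 1–12 at r₀ = 0%/12 = 0; months 13+ at r₁ = 16.4%/12 = 0.0136667.
After month 12 (no interest yet): B = €4,131.00 − 12·€240.00 = €1,251.00.
Then at r₁ with €240.00/mo: n₂ = −ln(1 − r₁·B/P)/ln(1+r₁) ≈ 5.44 → 6 more payments.
Total paid = 17·€240.00 + €107.05 = €4,187.05; interest = €4,187.05 − €4,131.00 = €56.05.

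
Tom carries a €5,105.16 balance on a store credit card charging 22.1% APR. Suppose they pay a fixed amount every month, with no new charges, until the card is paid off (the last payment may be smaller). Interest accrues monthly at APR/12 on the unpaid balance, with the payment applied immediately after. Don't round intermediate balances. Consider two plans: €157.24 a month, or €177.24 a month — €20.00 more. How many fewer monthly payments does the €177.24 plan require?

8 fewer payments

Monthly rate r = 22.1%/12 = 1.84167% = 0.0184167.
At €157.24/mo: n = ⌈−ln(1 − rB₀/P)/ln(1+r)⌉ = 50 payments (last €146.10); total interest = total paid − €5,105.16 = €2,745.70.
At €177.24/mo: 42 payments (last €76.18); total interest €2,237.86.
Payments saved = 50 − 42 = 8.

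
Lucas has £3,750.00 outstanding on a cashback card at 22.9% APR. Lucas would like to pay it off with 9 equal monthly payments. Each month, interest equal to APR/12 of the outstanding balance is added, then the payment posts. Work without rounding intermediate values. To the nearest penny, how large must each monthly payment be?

£457.43

Monthly rate r = 22.9%/12 = 1.90833% = 0.0190833.
Level-payment amortization: P = B₀·r / (1 − (1+r)^(−n)) = 3750.00·0.0190833 / (1 − 1.01908^(−9)).
Denominator 1 − (1+r)^(−9) = 0.156446349.
P = 71.5625 / 0.156446349 ≈ 457.43.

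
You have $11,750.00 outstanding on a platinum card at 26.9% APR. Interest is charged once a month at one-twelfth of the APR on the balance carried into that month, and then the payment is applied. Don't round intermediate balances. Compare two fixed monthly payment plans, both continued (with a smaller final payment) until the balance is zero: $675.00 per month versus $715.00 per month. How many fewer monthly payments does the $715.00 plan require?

2 fewer payments

Monthly rate r = 26.9%/12 = 2.24167% = 0.0224167.
At $675.00/mo: n = ⌈−ln(1 − rB₀/P)/ln(1+r)⌉ = 23 payments (last $212.62); total interest = total paid − $11,750.00 = $3,312.62.
At $715.00/mo: 21 payments (last $520.65); total interest $3,070.65.
Payments saved = 23 − 21 = 2.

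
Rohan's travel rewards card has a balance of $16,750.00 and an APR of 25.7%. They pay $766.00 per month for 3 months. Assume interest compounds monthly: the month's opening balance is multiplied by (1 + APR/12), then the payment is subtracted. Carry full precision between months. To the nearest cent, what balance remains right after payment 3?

Monthly rate r = 25.7%/12 = 2.14167% = 0.0214167.
Each month: B ← B·(1+r) − $766.00.
Month 1: interest $358.73; balance after payment $16,342.73.
Month 2: interest $350.01; balance after payment $15,926.74.
Month 3: interest $341.10; balance after payment $15,501.83.

$15,501.83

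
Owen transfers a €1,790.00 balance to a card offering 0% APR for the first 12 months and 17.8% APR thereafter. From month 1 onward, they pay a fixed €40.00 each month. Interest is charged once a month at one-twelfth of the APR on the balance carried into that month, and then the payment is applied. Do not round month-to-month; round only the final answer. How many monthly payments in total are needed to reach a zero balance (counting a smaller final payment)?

Promo months 1–12 at r₀ = 0%/12 = 0; months 13+ at r₁ = 17.8%/12 = 0.0148333.
After month 12 (no interest yet): B = €1,790.00 − 12·€40.00 = €1,310.00.
Then at r₁ with €40.00/mo: n₂ = −ln(1 − r₁·B/P)/ln(1+r₁) ≈ 45.17 → 46 more payments.

58 payments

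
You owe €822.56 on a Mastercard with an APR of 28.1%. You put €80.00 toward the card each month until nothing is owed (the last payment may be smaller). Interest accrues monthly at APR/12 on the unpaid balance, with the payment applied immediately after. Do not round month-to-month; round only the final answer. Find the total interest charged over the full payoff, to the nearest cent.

€129.54

Monthly rate r = 28.1%/12 = 2.34167% = 0.0234167.
Payoff takes n = ⌈−ln(1 − rB₀/P)/ln(1+r)⌉ = ⌈11.900⌉ = 12 payments; the last is €72.10.
Total paid = 11·€80.00 + €72.10 = €952.10.
Total interest = total paid − principal = €952.10 − €822.56 = €129.54.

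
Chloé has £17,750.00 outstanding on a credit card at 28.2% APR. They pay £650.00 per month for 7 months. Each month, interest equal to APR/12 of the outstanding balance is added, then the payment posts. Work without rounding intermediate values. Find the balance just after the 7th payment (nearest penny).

£16,000.34

Monthly rate r = 28.2%/12 = 2.35% = 0.0235.
Each month: B ← B·(1+r) − £650.00.
Month 1: interest £417.12; balance after payment £17,517.12.
Month 2: interest £411.65; balance after payment £17,278.78.
Month 3: interest £406.05; balance after payment £17,034.83.
Month 4: interest £400.32; balance after payment £16,785.15.
Month 5: interest £394.45; balance after payment £16,529.60.
Month 6: interest £388.45; balance after payment £16,268.04.
Month 7: interest £382.30; balance after payment £16,000.34.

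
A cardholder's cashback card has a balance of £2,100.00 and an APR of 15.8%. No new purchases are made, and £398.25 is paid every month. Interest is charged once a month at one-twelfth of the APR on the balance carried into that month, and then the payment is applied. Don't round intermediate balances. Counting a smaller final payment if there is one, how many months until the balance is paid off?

6 months

Monthly rate r = 15.8%/12 = 1.31667% = 0.0131667.
Recurrence: B ← B·(1+r) − £398.25.
Month 1: interest £27.65; balance after payment £1,729.40.
Month 2: interest £22.77; balance after payment £1,353.92.
Month 3: interest £17.83; balance after payment £973.50.
Month 4: interest £12.82; balance after payment £588.06.
Month 5: interest £7.74; balance after payment £197.56.
Month 6: interest £2.60; balance after payment £0.00.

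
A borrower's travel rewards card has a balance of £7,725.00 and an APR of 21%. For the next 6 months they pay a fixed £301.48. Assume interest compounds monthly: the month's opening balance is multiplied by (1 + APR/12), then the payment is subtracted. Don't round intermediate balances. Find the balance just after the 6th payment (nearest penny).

Monthly rate r = 21%/12 = 1.75% = 0.0175.
Each month: B ← B·(1+r) − £301.48.
Month 1: interest £135.19; balance after payment £7,558.71.
Month 2: interest £132.28; balance after payment £7,389.50.
Month 3: interest £129.32; balance after payment £7,217.34.
Month 4: interest £126.30; balance after payment £7,042.16.
Month 5: interest £123.24; balance after payment £6,863.92.
Month 6: interest £120.12; balance after payment £6,682.56.

£6,682.56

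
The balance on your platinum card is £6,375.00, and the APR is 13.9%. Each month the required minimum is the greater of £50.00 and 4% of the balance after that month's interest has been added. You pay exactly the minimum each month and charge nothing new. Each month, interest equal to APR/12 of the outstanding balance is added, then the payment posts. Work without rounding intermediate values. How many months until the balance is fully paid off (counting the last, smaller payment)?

86 months

Monthly rate r = 13.9%/12 = 1.15833% = 0.0115833.
While 4% of the post-interest balance exceeds £50.00, each month B ← (B·(1+r))·(1 − 0.04), i.e. B shrinks by the factor (1+r)·0.96 = 0.97112.
This holds for months 1–56. Entering month 57 the balance is £1,235.27; 4% of the post-interest balance is now below £50.00, so the flat £50.00 minimum applies from here.
From month 57 a fixed £50.00 at rate r clears £1,235.27 in 30 more payments. Total: 56 + 30 = 86 months.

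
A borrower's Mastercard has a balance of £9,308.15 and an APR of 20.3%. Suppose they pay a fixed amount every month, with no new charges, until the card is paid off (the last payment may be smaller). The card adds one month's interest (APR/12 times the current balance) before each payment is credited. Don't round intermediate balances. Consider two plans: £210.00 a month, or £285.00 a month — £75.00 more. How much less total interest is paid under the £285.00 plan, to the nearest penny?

Monthly rate r = 20.3%/12 = 1.69167% = 0.0169167.
At £210.00/mo: n = ⌈−ln(1 − rB₀/P)/ln(1+r)⌉ = 83 payments (last £125.90); total interest = total paid − £9,308.15 = £8,037.75.
At £285.00/mo: 48 payments (last £266.01); total interest £4,352.86.
Interest saved = £8,037.75 − £4,352.86 = £3,684.89.

£3,684.89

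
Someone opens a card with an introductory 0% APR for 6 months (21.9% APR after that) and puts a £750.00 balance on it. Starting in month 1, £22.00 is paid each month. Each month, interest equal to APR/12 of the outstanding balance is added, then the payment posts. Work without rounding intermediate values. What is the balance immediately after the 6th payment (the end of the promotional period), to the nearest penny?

£618.00

Promo months 1–6 at r₀ = 0%/12 = 0; months 7+ at r₁ = 21.9%/12 = 0.01825.
After month 6 (no interest yet): B = £750.00 − 6·£22.00 = £618.00.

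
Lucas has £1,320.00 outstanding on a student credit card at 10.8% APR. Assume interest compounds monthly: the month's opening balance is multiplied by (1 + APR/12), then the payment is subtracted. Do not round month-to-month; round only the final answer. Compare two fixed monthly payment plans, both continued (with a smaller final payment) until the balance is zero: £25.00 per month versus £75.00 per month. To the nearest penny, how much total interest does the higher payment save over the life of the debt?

£355.38

Monthly rate r = 10.8%/12 = 0.9% = 0.009.
At £25.00/mo: n = ⌈−ln(1 − rB₀/P)/ln(1+r)⌉ = 72 payments (last £23.99); total interest = total paid − £1,320.00 = £478.99.
At £75.00/mo: 20 payments (last £18.61); total interest £123.61.
Interest saved = £478.99 − £123.61 = £355.38.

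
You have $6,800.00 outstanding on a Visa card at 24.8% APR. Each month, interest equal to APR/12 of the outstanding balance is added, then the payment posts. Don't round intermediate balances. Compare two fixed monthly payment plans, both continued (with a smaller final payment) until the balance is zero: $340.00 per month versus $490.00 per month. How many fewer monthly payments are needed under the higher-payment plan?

Monthly rate r = 24.8%/12 = 2.06667% = 0.0206667.
At $340.00/mo: n = ⌈−ln(1 − rB₀/P)/ln(1+r)⌉ = 27 payments (last $24.20); total interest = total paid − $6,800.00 = $2,064.20.
At $490.00/mo: 17 payments (last $257.58); total interest $1,297.58.
Payments saved = 27 − 17 = 10.

10 fewer payments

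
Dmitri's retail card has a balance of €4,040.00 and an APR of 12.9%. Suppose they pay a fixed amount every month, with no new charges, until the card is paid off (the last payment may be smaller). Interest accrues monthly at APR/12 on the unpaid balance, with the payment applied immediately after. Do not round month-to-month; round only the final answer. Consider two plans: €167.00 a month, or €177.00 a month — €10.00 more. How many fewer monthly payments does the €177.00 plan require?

Monthly rate r = 12.9%/12 = 1.075% = 0.01075.
At €167.00/mo: n = ⌈−ln(1 − rB₀/P)/ln(1+r)⌉ = 29 payments (last €28.12); total interest = total paid − €4,040.00 = €664.12.
At €177.00/mo: 27 payments (last €58.41); total interest €620.41.
Payments saved = 29 − 27 = 2.

2 fewer payments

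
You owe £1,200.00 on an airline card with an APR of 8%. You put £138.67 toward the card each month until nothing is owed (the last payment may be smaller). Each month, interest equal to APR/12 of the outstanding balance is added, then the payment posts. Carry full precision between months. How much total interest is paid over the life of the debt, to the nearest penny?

Monthly rate r = 8%/12 = 0.666667% = 0.00666667.
Payoff takes n = ⌈−ln(1 − rB₀/P)/ln(1+r)⌉ = ⌈8.943⌉ = 9 payments; the last is £130.79.
Total paid = 8·£138.67 + £130.79 = £1,240.15.
Total interest = total paid − principal = £1,240.15 − £1,200.00 = £40.15.

£40.15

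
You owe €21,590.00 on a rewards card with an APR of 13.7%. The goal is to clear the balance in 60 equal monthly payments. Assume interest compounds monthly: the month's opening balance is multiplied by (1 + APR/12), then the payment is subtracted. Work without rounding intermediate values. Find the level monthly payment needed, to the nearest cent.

Monthly rate r = 13.7%/12 = 1.14167% = 0.0114167.
Level-payment amortization: P = B₀·r / (1 − (1+r)^(−n)) = 21590.00·0.0114167 / (1 − 1.01142^(−60)).
Denominator 1 − (1+r)^(−60) = 0.493949747.
P = 246.486 / 0.493949747 ≈ 499.01.

€499.01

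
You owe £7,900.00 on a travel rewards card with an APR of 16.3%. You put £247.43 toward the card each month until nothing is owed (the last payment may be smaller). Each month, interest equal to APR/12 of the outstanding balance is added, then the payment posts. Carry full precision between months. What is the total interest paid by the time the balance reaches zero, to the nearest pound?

£2,528

Monthly rate r = 16.3%/12 = 1.35833% = 0.0135833.
Payoff takes n = ⌈−ln(1 − rB₀/P)/ln(1+r)⌉ = ⌈42.145⌉ = 43 payments; the last is £36.09.
Total paid = 42·£247.43 + £36.09 = £10,428.15.
Total interest = total paid − principal = £10,428.15 − £7,900.00 = £2,528.15.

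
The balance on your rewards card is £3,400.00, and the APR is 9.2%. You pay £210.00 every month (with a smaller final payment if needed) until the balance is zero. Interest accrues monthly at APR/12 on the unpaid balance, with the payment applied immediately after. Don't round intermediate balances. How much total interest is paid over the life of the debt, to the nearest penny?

Monthly rate r = 9.2%/12 = 0.766667% = 0.00766667.
Payoff takes n = ⌈−ln(1 − rB₀/P)/ln(1+r)⌉ = ⌈17.353⌉ = 18 payments; the last is £74.37.
Total paid = 17·£210.00 + £74.37 = £3,644.37.
Total interest = total paid − principal = £3,644.37 − £3,400.00 = £244.37.

£244.37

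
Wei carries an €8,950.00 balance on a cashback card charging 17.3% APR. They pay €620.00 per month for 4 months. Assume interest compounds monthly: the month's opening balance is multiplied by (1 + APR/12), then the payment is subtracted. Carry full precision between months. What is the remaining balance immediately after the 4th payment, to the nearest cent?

Monthly rate r = 17.3%/12 = 1.44167% = 0.0144167.
Each month: B ← B·(1+r) − €620.00.
Month 1: interest €129.03; balance after payment €8,459.03.
Month 2: interest €121.95; balance after payment €7,960.98.
Month 3: interest €114.77; balance after payment €7,455.75.
Month 4: interest €107.49; balance after payment €6,943.24.

€6,943.24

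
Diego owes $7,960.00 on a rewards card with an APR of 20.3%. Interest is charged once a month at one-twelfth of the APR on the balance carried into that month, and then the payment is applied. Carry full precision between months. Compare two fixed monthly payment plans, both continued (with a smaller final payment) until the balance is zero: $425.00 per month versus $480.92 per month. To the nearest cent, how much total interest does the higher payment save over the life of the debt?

$235.38

Monthly rate r = 20.3%/12 = 1.69167% = 0.0169167.
At $425.00/mo: n = ⌈−ln(1 − rB₀/P)/ln(1+r)⌉ = 23 payments (last $304.02); total interest = total paid − $7,960.00 = $1,694.02.
At $480.92/mo: 20 payments (last $281.16); total interest $1,458.64.
Interest saved = $1,694.02 − $1,458.64 = $235.38.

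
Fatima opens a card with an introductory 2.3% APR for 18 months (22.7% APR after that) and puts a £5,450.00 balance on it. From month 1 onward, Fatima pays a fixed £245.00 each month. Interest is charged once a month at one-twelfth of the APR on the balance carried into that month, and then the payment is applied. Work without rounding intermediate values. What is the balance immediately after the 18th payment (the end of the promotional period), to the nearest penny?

£1,158.53

Promo months 1–18 at r₀ = 2.3%/12 = 0.00191667; months 19+ at r₁ = 22.7%/12 = 0.0189167.
After month 18: iterate B ← B·(1+r₀) − £245.00 for 18 months → £1,158.53.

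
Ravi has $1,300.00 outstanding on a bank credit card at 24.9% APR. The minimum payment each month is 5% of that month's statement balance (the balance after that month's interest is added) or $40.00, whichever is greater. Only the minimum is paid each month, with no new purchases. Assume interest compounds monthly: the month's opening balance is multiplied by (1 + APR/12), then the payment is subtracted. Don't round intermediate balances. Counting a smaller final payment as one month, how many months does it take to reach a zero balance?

Monthly rate r = 24.9%/12 = 2.075% = 0.02075.
While 5% of the post-interest balance exceeds $40.00, each month B ← (B·(1+r))·(1 − 0.05), i.e. B shrinks by the factor (1+r)·0.95 = 0.96971.
This holds for months 1–17. Entering month 18 the balance is $770.68; 5% of the post-interest balance is now below $40.00, so the flat $40.00 minimum applies from here.
From month 18 a fixed $40.00 at rate r clears $770.68 in 25 more payments. Total: 17 + 25 = 42 months.

42 months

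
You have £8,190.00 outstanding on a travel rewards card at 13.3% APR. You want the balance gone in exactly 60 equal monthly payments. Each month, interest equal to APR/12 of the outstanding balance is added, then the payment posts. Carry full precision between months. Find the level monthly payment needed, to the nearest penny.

£187.61

Monthly rate r = 13.3%/12 = 1.10833% = 0.0110833.
Level-payment amortization: P = B₀·r / (1 − (1+r)^(−n)) = 8190.00·0.0110833 / (1 − 1.01108^(−60)).
Denominator 1 − (1+r)^(−60) = 0.48384171.
P = 90.7725 / 0.48384171 ≈ 187.61.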